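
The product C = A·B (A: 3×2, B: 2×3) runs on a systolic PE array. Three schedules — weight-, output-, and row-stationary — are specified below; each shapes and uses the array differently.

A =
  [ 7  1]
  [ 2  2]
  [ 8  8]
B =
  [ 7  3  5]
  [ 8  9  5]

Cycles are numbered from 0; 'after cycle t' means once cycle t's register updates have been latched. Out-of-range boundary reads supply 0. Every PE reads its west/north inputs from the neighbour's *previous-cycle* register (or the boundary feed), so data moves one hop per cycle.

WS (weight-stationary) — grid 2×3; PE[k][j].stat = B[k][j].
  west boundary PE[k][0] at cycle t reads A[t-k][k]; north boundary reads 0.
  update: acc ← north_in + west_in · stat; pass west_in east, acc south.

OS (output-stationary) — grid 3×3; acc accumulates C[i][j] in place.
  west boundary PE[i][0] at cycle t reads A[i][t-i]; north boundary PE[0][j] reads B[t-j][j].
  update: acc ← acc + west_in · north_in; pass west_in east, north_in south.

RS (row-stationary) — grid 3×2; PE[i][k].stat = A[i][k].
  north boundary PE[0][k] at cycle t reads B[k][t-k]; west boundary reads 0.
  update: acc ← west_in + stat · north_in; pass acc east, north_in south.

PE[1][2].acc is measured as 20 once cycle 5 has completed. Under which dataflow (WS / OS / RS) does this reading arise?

— WS: 2×3; PE[1][2] trace:
  cycle 0: PE[1][2] → acc 0, east 0, south 0
  cycle 1: PE[1][2] → acc 0, east 0, south 0
  cycle 2: PE[1][2] → acc 0, east 0, south 0
  cycle 3: PE[1][2] → acc 40, east 1, south 40
  cycle 4: PE[1][2] → acc 20, east 2, south 20
  cycle 5: PE[1][2] → acc 80, east 8, south 80
— OS: 3×3; PE[1][2] trace:
  cycle 0: PE[1][2] → acc 0, east 0, south 0
  cycle 1: PE[1][2] → acc 0, east 0, south 0
  cycle 2: PE[1][2] → acc 0, east 0, south 0
  cycle 3: PE[1][2] → acc 10, east 2, south 5
  cycle 4: PE[1][2] → acc 20, east 2, south 5
  cycle 5: PE[1][2] → acc 20, east 0, south 0
RS (3×2): PE[1][2] does not exist.

dataflow = OS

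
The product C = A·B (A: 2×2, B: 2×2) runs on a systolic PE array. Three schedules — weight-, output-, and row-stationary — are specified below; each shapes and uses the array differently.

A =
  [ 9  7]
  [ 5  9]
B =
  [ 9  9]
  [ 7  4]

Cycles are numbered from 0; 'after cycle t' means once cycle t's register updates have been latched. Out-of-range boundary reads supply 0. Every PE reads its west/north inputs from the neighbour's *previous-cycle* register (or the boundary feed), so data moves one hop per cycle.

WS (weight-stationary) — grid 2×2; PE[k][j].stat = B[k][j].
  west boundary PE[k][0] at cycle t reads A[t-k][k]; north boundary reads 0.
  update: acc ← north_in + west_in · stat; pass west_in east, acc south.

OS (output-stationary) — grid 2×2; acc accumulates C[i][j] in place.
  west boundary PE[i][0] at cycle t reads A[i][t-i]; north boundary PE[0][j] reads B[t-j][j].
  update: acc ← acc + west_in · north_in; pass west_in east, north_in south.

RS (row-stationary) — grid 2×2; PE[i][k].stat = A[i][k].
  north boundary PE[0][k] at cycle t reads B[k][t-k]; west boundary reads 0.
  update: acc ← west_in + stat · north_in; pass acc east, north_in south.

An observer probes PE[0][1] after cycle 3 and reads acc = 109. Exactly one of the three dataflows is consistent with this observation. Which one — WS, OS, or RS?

Under WS (2×2), PE[0][1]:
  @0  [0,1]  acc 0  |  →0  ↓0
  @1  [0,1]  acc 81  |  →9  ↓81
  @2  [0,1]  acc 45  |  →5  ↓45
  @3  [0,1]  acc 0  |  →0  ↓0
Under OS (2×2), PE[0][1]:
  @0  [0,1]  acc 0  |  →0  ↓0
  @1  [0,1]  acc 81  |  →9  ↓9
  @2  [0,1]  acc 109  |  →7  ↓4
  @3  [0,1]  acc 109  |  →0  ↓0
Under RS (2×2), PE[0][1]:
  @0  [0,1]  acc 0  |  →0  ↓0
  @1  [0,1]  acc 130  |  →130  ↓7
  @2  [0,1]  acc 109  |  →109  ↓4
  @3  [0,1]  acc 0  |  →0  ↓0

dataflow = OS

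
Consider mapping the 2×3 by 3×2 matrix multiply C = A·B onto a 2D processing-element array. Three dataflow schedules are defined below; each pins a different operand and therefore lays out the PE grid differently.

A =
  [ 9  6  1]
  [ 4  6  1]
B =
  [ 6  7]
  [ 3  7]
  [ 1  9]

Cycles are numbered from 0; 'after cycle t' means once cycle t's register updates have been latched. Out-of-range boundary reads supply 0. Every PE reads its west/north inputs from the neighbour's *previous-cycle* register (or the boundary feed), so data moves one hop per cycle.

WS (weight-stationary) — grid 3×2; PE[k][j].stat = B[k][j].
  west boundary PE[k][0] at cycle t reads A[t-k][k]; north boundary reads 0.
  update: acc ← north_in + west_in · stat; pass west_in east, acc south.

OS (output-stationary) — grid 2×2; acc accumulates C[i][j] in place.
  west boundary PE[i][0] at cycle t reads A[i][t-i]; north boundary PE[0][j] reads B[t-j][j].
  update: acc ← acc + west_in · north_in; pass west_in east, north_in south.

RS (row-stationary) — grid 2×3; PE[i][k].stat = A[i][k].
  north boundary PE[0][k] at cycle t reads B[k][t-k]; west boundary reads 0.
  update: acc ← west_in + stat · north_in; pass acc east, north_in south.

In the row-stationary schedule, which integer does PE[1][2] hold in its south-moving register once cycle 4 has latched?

register = 9

Tracing RS — 2×3 array, target PE[1][2]:
  c0 r0c2: 0 / 0 / 0
  c0 r1c1: 0 / 0 / 0
  c0 r1c2: 0 / 0 / 0
  c1 r0c2: 0 / 0 / 0
  c1 r1c1: 0 / 0 / 0
  c1 r1c2: 0 / 0 / 0
  c2 r0c2: 73 / 73 / 1
  c2 r1c1: 42 / 42 / 3
  c2 r1c2: 0 / 0 / 0
  c3 r0c2: 114 / 114 / 9
  c3 r1c1: 70 / 70 / 7
  c3 r1c2: 43 / 43 / 1
  c4 r0c2: 0 / 0 / 0
  c4 r1c1: 0 / 0 / 0
  c4 r1c2: 79 / 79 / 9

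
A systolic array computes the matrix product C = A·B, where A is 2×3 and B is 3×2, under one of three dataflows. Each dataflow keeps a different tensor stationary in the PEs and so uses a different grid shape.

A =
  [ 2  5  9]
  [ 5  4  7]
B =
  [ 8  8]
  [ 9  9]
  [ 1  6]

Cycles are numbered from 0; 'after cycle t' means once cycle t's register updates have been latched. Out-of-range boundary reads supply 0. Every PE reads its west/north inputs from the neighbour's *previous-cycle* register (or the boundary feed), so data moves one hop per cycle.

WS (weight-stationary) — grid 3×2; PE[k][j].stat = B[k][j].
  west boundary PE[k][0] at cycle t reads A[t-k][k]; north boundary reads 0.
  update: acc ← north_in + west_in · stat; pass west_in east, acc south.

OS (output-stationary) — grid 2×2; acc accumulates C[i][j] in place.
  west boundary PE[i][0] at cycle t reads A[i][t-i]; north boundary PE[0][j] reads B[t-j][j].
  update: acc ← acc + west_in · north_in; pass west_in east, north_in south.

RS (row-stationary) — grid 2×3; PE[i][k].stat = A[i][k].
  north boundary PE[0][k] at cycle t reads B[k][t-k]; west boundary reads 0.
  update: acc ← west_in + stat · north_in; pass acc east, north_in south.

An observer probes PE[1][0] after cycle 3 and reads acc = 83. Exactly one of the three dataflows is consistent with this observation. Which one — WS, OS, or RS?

dataflow = OS

WS (3×2 grid), PE[1][0]:
  cycle 0: PE[1][0] → acc 0, east 0, south 0
  cycle 1: PE[1][0] → acc 61, east 5, south 61
  cycle 2: PE[1][0] → acc 76, east 4, south 76
  cycle 3: PE[1][0] → acc 0, east 0, south 0
OS (2×2 grid), PE[1][0]:
  cycle 0: PE[1][0] → acc 0, east 0, south 0
  cycle 1: PE[1][0] → acc 40, east 5, south 8
  cycle 2: PE[1][0] → acc 76, east 4, south 9
  cycle 3: PE[1][0] → acc 83, east 7, south 1
RS (2×3 grid), PE[1][0]:
  cycle 0: PE[1][0] → acc 0, east 0, south 0
  cycle 1: PE[1][0] → acc 40, east 40, south 8
  cycle 2: PE[1][0] → acc 40, east 40, south 8
  cycle 3: PE[1][0] → acc 0, east 0, south 0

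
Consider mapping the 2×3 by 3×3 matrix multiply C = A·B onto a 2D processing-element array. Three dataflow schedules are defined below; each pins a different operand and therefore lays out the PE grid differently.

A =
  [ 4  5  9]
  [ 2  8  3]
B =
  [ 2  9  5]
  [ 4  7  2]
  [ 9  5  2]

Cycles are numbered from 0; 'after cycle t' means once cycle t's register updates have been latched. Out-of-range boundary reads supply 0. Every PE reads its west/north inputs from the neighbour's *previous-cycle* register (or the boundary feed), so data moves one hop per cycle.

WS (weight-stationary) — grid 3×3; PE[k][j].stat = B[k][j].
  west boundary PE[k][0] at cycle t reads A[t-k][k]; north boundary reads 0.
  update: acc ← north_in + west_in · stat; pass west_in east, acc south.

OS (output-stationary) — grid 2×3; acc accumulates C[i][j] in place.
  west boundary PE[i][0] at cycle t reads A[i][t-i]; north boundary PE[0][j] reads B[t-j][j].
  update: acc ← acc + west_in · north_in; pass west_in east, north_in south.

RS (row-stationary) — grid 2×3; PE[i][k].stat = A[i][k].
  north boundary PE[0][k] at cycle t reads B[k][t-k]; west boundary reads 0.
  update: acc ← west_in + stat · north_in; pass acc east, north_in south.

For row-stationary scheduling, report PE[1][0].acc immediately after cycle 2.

RS (2×3). Following PE[1][0] plus its west/north inputs:
  c0 r0c0: 8 / 8 / 2
  c0 r1c0: 0 / 0 / 0
  c1 r0c0: 36 / 36 / 9
  c1 r1c0: 4 / 4 / 2
  c2 r0c0: 20 / 20 / 5
  c2 r1c0: 18 / 18 / 9

PE[1][0].acc = 18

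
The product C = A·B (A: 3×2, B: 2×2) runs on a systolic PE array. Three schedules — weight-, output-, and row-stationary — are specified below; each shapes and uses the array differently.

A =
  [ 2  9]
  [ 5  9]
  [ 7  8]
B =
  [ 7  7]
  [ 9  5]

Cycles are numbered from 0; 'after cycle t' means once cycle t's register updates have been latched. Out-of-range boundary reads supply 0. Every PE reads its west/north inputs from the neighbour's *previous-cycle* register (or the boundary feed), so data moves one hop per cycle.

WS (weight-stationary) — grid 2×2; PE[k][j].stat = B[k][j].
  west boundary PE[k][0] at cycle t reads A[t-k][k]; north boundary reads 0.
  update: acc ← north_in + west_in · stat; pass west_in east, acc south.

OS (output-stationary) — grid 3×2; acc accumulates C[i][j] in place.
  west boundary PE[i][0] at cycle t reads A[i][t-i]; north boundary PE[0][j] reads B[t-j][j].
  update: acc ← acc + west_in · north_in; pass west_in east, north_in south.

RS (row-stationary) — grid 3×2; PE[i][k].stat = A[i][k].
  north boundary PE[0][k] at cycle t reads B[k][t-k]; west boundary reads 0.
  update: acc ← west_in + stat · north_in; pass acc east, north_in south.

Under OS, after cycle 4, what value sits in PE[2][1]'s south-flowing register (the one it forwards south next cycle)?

register = 5

OS on a 3×2 grid — tracing PE[2][1] and its feeders:
  c0 r1c1: 0 / 0 / 0
  c0 r2c0: 0 / 0 / 0
  c0 r2c1: 0 / 0 / 0
  c1 r1c1: 0 / 0 / 0
  c1 r2c0: 0 / 0 / 0
  c1 r2c1: 0 / 0 / 0
  c2 r1c1: 35 / 5 / 7
  c2 r2c0: 49 / 7 / 7
  c2 r2c1: 0 / 0 / 0
  c3 r1c1: 80 / 9 / 5
  c3 r2c0: 121 / 8 / 9
  c3 r2c1: 49 / 7 / 7
  c4 r1c1: 80 / 0 / 0
  c4 r2c0: 121 / 0 / 0
  c4 r2c1: 89 / 8 / 5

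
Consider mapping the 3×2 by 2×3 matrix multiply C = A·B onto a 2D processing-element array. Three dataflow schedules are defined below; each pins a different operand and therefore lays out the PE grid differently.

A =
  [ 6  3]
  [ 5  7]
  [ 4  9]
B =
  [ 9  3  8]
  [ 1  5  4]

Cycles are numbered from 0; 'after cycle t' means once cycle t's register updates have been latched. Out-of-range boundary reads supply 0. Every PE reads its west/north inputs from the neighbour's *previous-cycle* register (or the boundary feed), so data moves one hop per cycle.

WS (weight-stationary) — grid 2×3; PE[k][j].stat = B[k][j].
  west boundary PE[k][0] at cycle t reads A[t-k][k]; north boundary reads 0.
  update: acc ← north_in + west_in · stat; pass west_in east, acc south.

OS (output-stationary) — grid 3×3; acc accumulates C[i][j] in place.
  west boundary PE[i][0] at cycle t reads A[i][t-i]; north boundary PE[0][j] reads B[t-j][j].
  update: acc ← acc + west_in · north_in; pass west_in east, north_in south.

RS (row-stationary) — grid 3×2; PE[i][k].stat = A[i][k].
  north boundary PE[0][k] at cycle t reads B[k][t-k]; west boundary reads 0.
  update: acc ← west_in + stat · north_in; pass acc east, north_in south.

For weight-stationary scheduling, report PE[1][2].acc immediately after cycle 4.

Tracing WS — 2×3 array, target PE[1][2]:
  @0  [0,2]  acc 0  |  →0  ↓0
  @0  [1,1]  acc 0  |  →0  ↓0
  @0  [1,2]  acc 0  |  →0  ↓0
  @1  [0,2]  acc 0  |  →0  ↓0
  @1  [1,1]  acc 0  |  →0  ↓0
  @1  [1,2]  acc 0  |  →0  ↓0
  @2  [0,2]  acc 48  |  →6  ↓48
  @2  [1,1]  acc 33  |  →3  ↓33
  @2  [1,2]  acc 0  |  →0  ↓0
  @3  [0,2]  acc 40  |  →5  ↓40
  @3  [1,1]  acc 50  |  →7  ↓50
  @3  [1,2]  acc 60  |  →3  ↓60
  @4  [0,2]  acc 32  |  →4  ↓32
  @4  [1,1]  acc 57  |  →9  ↓57
  @4  [1,2]  acc 68  |  →7  ↓68

PE[1][2].acc = 68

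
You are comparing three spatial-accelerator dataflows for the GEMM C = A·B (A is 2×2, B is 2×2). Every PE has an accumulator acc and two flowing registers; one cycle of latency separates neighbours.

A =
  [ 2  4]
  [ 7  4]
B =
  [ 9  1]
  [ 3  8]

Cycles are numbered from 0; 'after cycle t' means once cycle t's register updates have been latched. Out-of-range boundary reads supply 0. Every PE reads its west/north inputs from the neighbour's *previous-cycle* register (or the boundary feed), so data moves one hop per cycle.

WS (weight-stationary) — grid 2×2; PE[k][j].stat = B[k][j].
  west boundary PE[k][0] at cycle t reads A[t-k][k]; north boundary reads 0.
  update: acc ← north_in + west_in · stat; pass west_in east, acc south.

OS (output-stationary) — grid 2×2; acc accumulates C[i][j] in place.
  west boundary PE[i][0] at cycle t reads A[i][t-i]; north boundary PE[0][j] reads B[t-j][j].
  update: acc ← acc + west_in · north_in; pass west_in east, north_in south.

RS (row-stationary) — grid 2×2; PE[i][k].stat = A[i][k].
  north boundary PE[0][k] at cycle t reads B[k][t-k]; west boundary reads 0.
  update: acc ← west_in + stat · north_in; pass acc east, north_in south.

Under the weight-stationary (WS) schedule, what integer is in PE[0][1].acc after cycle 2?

PE[0][1].acc = 7

WS on a 2×2 grid — tracing PE[0][1] and its feeders:
  0: (0,0).acc=18  regs=<2,18>
  0: (0,1).acc=0  regs=<0,0>
  1: (0,0).acc=63  regs=<7,63>
  1: (0,1).acc=2  regs=<2,2>
  2: (0,0).acc=0  regs=<0,0>
  2: (0,1).acc=7  regs=<7,7>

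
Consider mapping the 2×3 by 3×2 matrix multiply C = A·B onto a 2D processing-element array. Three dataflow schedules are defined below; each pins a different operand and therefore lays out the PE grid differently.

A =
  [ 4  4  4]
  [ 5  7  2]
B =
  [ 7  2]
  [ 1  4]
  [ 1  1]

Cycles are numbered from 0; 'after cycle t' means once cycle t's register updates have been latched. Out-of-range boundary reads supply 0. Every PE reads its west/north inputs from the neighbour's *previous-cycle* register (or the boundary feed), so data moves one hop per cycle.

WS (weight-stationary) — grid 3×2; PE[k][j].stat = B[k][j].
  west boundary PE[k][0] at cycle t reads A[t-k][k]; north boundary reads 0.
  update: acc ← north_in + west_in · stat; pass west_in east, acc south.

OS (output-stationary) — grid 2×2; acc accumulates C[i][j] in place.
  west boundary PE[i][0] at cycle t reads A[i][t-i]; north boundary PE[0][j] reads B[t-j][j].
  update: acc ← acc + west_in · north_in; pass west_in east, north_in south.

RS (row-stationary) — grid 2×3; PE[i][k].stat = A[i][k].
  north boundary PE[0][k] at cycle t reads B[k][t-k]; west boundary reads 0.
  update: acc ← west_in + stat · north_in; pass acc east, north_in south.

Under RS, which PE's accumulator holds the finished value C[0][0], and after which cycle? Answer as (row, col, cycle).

(row, col, cycle) = (0, 2, 2)

RS: C[0][0] accumulates in PE[0][2]:
  0: (0,2).acc=0  regs=<0,0>
  1: (0,2).acc=0  regs=<0,0>
  2: (0,2).acc=36  regs=<36,1>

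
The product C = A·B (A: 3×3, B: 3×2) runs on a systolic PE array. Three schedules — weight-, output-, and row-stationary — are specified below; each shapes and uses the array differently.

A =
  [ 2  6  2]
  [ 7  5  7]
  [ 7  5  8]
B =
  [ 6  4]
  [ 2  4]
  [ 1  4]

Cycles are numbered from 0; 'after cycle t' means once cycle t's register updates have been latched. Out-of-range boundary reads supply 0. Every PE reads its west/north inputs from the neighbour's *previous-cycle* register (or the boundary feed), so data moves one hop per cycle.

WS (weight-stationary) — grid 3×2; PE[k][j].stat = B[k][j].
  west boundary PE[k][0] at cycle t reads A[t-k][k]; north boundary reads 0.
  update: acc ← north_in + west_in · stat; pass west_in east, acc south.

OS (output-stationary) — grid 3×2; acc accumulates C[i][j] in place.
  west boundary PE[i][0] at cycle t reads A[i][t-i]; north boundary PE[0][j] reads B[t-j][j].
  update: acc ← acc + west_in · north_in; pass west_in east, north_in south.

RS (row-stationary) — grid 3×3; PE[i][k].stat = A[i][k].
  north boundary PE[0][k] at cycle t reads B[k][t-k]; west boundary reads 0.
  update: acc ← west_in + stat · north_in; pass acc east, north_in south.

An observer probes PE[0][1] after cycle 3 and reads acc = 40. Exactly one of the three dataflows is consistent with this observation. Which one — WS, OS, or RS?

dataflow = OS

WS (3×2 grid), PE[0][1]:
  c0 r0c1: 0 / 0 / 0
  c1 r0c1: 8 / 2 / 8
  c2 r0c1: 28 / 7 / 28
  c3 r0c1: 28 / 7 / 28
OS (3×2 grid), PE[0][1]:
  c0 r0c1: 0 / 0 / 0
  c1 r0c1: 8 / 2 / 4
  c2 r0c1: 32 / 6 / 4
  c3 r0c1: 40 / 2 / 4
RS (3×3 grid), PE[0][1]:
  c0 r0c1: 0 / 0 / 0
  c1 r0c1: 24 / 24 / 2
  c2 r0c1: 32 / 32 / 4
  c3 r0c1: 0 / 0 / 0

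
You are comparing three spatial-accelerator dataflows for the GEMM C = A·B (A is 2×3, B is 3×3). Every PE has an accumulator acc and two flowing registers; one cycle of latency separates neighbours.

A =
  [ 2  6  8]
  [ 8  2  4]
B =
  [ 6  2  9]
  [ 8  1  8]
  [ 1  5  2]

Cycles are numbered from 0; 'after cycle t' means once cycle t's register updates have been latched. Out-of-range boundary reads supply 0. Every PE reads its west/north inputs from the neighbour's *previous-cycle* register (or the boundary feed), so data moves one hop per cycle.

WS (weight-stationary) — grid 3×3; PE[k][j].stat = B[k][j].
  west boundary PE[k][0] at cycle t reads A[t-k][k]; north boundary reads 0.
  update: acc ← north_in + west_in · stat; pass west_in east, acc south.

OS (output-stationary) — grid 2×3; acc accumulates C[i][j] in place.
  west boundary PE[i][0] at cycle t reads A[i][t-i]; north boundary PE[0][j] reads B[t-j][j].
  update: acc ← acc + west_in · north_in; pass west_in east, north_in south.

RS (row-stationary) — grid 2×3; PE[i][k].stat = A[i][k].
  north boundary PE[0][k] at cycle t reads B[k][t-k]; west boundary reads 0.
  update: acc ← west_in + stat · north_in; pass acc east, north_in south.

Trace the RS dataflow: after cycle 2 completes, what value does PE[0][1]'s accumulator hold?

PE[0][1].acc = 10

RS on a 2×3 grid — tracing PE[0][1] and its feeders:
  step 0 · PE0,0: acc=12; fwd→12 fwd↓6
  step 0 · PE0,1: acc=0; fwd→0 fwd↓0
  step 1 · PE0,0: acc=4; fwd→4 fwd↓2
  step 1 · PE0,1: acc=60; fwd→60 fwd↓8
  step 2 · PE0,0: acc=18; fwd→18 fwd↓9
  step 2 · PE0,1: acc=10; fwd→10 fwd↓1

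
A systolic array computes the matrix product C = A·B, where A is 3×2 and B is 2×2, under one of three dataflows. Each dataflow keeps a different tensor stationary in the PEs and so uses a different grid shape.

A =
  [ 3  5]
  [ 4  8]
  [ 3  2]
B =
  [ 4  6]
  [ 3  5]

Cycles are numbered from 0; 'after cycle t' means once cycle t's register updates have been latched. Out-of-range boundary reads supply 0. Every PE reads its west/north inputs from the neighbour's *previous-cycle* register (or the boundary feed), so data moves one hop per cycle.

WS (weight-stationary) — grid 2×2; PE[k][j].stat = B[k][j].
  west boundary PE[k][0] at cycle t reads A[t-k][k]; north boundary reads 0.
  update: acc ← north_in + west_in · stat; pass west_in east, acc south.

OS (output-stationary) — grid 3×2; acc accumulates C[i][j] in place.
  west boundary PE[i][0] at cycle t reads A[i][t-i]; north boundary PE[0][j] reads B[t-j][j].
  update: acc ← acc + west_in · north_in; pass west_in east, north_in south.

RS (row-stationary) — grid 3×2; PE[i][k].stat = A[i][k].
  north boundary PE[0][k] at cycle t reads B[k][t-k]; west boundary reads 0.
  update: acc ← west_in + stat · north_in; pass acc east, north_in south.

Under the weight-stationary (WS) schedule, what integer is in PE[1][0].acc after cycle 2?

WS on a 2×2 grid — tracing PE[1][0] and its feeders:
  t=0 PE[0][0]: acc=12 h=3 v=12
  t=0 PE[1][0]: acc=0 h=0 v=0
  t=1 PE[0][0]: acc=16 h=4 v=16
  t=1 PE[1][0]: acc=27 h=5 v=27
  t=2 PE[0][0]: acc=12 h=3 v=12
  t=2 PE[1][0]: acc=40 h=8 v=40

PE[1][0].acc = 40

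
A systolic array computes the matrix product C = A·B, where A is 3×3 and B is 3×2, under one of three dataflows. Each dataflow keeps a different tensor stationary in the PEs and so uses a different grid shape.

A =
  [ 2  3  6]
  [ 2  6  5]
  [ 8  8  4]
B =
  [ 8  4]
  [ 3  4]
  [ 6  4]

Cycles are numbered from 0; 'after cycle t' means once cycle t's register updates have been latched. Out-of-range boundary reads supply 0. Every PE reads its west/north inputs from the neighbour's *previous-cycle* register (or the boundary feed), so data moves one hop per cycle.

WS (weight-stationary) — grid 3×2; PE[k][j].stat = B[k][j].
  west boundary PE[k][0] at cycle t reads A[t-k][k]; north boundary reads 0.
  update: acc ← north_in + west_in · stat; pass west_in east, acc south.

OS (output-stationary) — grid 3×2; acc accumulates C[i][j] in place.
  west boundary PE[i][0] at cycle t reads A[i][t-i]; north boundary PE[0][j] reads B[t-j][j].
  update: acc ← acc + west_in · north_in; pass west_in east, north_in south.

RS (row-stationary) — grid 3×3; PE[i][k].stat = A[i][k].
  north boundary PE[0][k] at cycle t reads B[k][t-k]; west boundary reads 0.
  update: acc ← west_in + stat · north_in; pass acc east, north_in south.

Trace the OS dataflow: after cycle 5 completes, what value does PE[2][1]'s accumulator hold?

PE[2][1].acc = 80

Tracing OS — 3×2 array, target PE[2][1]:
  0: (1,1).acc=0  regs=<0,0>
  0: (2,0).acc=0  regs=<0,0>
  0: (2,1).acc=0  regs=<0,0>
  1: (1,1).acc=0  regs=<0,0>
  1: (2,0).acc=0  regs=<0,0>
  1: (2,1).acc=0  regs=<0,0>
  2: (1,1).acc=8  regs=<2,4>
  2: (2,0).acc=64  regs=<8,8>
  2: (2,1).acc=0  regs=<0,0>
  3: (1,1).acc=32  regs=<6,4>
  3: (2,0).acc=88  regs=<8,3>
  3: (2,1).acc=32  regs=<8,4>
  4: (1,1).acc=52  regs=<5,4>
  4: (2,0).acc=112  regs=<4,6>
  4: (2,1).acc=64  regs=<8,4>
  5: (1,1).acc=52  regs=<0,0>
  5: (2,0).acc=112  regs=<0,0>
  5: (2,1).acc=80  regs=<4,4>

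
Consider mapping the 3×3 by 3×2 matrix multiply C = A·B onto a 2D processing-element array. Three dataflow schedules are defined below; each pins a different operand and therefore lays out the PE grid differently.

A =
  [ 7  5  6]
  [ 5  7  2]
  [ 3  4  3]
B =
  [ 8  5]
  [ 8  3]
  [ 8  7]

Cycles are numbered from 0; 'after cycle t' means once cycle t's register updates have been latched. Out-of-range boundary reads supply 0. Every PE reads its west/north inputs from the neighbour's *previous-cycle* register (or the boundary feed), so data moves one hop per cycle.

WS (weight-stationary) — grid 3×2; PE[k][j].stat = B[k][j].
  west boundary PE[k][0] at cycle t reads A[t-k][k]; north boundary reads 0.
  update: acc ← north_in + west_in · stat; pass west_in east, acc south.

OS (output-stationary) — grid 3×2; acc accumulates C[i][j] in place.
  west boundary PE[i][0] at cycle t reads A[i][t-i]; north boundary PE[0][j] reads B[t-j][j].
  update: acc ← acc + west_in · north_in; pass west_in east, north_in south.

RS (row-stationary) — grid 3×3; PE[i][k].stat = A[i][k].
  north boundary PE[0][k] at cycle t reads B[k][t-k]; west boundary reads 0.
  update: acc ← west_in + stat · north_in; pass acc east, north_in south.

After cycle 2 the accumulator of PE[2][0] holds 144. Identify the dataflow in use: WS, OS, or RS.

dataflow = WS

Under WS (3×2), PE[2][0]:
  [0] (2,0) acc=0 (h:0 v:0)
  [1] (2,0) acc=0 (h:0 v:0)
  [2] (2,0) acc=144 (h:6 v:144)
Under OS (3×2), PE[2][0]:
  [0] (2,0) acc=0 (h:0 v:0)
  [1] (2,0) acc=0 (h:0 v:0)
  [2] (2,0) acc=24 (h:3 v:8)
Under RS (3×3), PE[2][0]:
  [0] (2,0) acc=0 (h:0 v:0)
  [1] (2,0) acc=0 (h:0 v:0)
  [2] (2,0) acc=24 (h:24 v:8)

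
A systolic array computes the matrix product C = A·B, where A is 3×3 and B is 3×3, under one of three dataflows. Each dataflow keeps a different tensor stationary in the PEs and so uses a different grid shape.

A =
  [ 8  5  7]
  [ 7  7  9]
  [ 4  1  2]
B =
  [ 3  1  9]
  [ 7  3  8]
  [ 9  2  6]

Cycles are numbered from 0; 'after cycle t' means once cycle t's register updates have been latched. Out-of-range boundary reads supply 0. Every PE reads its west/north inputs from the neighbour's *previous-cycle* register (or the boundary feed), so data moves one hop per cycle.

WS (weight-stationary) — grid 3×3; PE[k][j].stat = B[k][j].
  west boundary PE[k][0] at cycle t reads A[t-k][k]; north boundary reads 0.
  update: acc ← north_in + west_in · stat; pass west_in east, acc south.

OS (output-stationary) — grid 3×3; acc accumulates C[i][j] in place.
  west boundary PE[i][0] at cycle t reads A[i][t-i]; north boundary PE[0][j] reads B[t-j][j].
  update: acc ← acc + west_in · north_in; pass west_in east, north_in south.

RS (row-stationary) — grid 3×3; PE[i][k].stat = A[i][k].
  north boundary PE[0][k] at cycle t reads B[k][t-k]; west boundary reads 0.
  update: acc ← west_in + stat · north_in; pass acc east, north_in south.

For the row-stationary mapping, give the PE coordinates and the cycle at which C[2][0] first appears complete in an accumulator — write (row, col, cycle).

(row, col, cycle) = (2, 2, 4)

RS: C[2][0] accumulates in PE[2][2]:
  after 0 — PE[2][2] acc=0, pass-E 0, pass-S 0
  after 1 — PE[2][2] acc=0, pass-E 0, pass-S 0
  after 2 — PE[2][2] acc=0, pass-E 0, pass-S 0
  after 3 — PE[2][2] acc=0, pass-E 0, pass-S 0
  after 4 — PE[2][2] acc=37, pass-E 37, pass-S 9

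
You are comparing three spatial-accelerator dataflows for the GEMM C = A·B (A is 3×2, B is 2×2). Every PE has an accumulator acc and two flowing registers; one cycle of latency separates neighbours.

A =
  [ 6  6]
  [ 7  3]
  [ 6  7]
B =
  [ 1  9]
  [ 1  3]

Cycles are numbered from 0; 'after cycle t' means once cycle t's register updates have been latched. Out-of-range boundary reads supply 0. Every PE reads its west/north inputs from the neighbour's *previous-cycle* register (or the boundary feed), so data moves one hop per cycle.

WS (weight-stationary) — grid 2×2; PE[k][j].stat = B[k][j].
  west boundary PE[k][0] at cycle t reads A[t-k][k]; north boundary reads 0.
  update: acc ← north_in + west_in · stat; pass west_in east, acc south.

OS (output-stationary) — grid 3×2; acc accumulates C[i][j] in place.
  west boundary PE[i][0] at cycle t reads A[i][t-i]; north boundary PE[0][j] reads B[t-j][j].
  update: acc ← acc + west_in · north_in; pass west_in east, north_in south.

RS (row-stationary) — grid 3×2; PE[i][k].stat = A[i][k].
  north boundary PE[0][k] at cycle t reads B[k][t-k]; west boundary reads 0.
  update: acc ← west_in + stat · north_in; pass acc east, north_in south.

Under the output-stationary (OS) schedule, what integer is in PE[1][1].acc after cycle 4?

PE[1][1].acc = 72

OS 3×2: PE[1][1] cycle-by-cycle (with neighbour feeds):
  step 0 · PE0,1: acc=0; fwd→0 fwd↓0
  step 0 · PE1,0: acc=0; fwd→0 fwd↓0
  step 0 · PE1,1: acc=0; fwd→0 fwd↓0
  step 1 · PE0,1: acc=54; fwd→6 fwd↓9
  step 1 · PE1,0: acc=7; fwd→7 fwd↓1
  step 1 · PE1,1: acc=0; fwd→0 fwd↓0
  step 2 · PE0,1: acc=72; fwd→6 fwd↓3
  step 2 · PE1,0: acc=10; fwd→3 fwd↓1
  step 2 · PE1,1: acc=63; fwd→7 fwd↓9
  step 3 · PE0,1: acc=72; fwd→0 fwd↓0
  step 3 · PE1,0: acc=10; fwd→0 fwd↓0
  step 3 · PE1,1: acc=72; fwd→3 fwd↓3
  step 4 · PE0,1: acc=72; fwd→0 fwd↓0
  step 4 · PE1,0: acc=10; fwd→0 fwd↓0
  step 4 · PE1,1: acc=72; fwd→0 fwd↓0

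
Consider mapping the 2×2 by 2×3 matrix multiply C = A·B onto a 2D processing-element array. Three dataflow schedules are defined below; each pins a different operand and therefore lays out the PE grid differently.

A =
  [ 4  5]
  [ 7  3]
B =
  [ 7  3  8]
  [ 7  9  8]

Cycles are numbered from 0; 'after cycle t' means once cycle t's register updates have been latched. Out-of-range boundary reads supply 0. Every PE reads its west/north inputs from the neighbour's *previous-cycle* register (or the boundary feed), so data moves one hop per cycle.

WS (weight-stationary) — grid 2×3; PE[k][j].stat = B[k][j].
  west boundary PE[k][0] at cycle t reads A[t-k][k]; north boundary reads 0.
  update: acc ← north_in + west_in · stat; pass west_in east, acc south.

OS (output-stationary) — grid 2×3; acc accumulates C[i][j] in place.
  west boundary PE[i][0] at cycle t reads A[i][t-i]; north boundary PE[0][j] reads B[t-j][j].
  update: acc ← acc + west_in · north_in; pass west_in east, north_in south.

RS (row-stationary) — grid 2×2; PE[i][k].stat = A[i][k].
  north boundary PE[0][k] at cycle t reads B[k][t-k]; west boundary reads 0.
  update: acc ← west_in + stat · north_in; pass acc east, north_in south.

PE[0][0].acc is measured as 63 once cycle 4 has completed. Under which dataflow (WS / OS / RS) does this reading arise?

dataflow = OS

Under WS (2×3), PE[0][0]:
  step 0 · PE0,0: acc=28; fwd→4 fwd↓28
  step 1 · PE0,0: acc=49; fwd→7 fwd↓49
  step 2 · PE0,0: acc=0; fwd→0 fwd↓0
  step 3 · PE0,0: acc=0; fwd→0 fwd↓0
  step 4 · PE0,0: acc=0; fwd→0 fwd↓0
Under OS (2×3), PE[0][0]:
  step 0 · PE0,0: acc=28; fwd→4 fwd↓7
  step 1 · PE0,0: acc=63; fwd→5 fwd↓7
  step 2 · PE0,0: acc=63; fwd→0 fwd↓0
  step 3 · PE0,0: acc=63; fwd→0 fwd↓0
  step 4 · PE0,0: acc=63; fwd→0 fwd↓0
Under RS (2×2), PE[0][0]:
  step 0 · PE0,0: acc=28; fwd→28 fwd↓7
  step 1 · PE0,0: acc=12; fwd→12 fwd↓3
  step 2 · PE0,0: acc=32; fwd→32 fwd↓8
  step 3 · PE0,0: acc=0; fwd→0 fwd↓0
  step 4 · PE0,0: acc=0; fwd→0 fwd↓0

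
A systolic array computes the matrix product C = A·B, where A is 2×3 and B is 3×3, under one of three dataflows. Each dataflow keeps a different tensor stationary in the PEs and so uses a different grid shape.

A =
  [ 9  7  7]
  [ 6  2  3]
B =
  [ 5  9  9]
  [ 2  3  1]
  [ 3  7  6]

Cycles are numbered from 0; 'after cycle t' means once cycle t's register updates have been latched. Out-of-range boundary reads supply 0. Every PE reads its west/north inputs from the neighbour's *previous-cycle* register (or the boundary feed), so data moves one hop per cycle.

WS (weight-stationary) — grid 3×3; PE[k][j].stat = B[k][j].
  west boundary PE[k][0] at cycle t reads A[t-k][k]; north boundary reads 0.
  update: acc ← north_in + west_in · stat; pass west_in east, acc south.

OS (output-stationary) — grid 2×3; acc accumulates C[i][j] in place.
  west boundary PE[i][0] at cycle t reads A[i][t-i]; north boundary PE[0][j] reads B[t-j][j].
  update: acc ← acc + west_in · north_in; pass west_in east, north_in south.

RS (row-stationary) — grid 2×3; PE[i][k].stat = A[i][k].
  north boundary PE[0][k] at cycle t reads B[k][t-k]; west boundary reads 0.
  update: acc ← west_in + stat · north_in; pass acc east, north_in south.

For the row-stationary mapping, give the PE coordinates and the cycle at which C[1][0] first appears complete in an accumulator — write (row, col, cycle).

(row, col, cycle) = (1, 2, 3)

RS: C[1][0] accumulates in PE[1][2]:
  [0] (1,2) acc=0 (h:0 v:0)
  [1] (1,2) acc=0 (h:0 v:0)
  [2] (1,2) acc=0 (h:0 v:0)
  [3] (1,2) acc=43 (h:43 v:3)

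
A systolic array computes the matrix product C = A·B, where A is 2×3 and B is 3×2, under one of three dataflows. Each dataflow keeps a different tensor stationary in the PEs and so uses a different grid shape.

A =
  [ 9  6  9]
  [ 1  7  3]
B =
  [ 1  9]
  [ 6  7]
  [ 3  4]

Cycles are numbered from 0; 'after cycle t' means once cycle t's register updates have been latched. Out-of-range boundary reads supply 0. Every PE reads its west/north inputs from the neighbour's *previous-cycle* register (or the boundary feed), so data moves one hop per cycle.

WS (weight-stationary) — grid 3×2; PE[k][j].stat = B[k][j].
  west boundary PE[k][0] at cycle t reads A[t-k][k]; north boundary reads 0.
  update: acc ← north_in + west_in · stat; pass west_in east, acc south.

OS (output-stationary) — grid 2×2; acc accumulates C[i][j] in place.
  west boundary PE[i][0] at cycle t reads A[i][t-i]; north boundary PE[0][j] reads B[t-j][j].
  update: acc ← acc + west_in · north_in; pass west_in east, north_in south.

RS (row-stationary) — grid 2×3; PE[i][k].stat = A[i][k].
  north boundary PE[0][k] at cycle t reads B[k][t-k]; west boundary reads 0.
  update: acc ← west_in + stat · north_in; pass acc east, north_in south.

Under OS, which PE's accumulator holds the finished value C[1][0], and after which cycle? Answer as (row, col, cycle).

Under OS, C[1][0] lands at PE[1][0]:
  c0 r1c0: 0 / 0 / 0
  c1 r1c0: 1 / 1 / 1
  c2 r1c0: 43 / 7 / 6
  c3 r1c0: 52 / 3 / 3

(row, col, cycle) = (1, 0, 3)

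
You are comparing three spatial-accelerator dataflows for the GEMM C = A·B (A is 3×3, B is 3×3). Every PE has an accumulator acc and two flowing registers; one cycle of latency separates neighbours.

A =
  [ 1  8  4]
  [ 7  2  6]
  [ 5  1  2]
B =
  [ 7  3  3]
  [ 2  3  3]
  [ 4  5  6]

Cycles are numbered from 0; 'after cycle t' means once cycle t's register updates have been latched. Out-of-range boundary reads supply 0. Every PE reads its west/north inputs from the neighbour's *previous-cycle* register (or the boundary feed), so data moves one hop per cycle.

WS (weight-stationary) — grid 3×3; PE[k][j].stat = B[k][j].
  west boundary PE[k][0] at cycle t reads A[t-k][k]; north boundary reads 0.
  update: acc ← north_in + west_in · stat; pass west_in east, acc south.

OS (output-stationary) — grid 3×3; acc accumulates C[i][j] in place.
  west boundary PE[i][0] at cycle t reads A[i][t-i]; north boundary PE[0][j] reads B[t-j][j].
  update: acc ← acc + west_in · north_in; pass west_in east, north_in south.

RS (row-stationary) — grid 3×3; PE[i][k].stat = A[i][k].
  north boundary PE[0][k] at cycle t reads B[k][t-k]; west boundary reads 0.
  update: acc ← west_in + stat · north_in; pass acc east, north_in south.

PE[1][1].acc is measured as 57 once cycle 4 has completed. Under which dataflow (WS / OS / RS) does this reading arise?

WS [3×3] PE[1][1] across cycles:
  cycle 0: PE[1][1] → acc 0, east 0, south 0
  cycle 1: PE[1][1] → acc 0, east 0, south 0
  cycle 2: PE[1][1] → acc 27, east 8, south 27
  cycle 3: PE[1][1] → acc 27, east 2, south 27
  cycle 4: PE[1][1] → acc 18, east 1, south 18
OS [3×3] PE[1][1] across cycles:
  cycle 0: PE[1][1] → acc 0, east 0, south 0
  cycle 1: PE[1][1] → acc 0, east 0, south 0
  cycle 2: PE[1][1] → acc 21, east 7, south 3
  cycle 3: PE[1][1] → acc 27, east 2, south 3
  cycle 4: PE[1][1] → acc 57, east 6, south 5
RS [3×3] PE[1][1] across cycles:
  cycle 0: PE[1][1] → acc 0, east 0, south 0
  cycle 1: PE[1][1] → acc 0, east 0, south 0
  cycle 2: PE[1][1] → acc 53, east 53, south 2
  cycle 3: PE[1][1] → acc 27, east 27, south 3
  cycle 4: PE[1][1] → acc 27, east 27, south 3

dataflow = OS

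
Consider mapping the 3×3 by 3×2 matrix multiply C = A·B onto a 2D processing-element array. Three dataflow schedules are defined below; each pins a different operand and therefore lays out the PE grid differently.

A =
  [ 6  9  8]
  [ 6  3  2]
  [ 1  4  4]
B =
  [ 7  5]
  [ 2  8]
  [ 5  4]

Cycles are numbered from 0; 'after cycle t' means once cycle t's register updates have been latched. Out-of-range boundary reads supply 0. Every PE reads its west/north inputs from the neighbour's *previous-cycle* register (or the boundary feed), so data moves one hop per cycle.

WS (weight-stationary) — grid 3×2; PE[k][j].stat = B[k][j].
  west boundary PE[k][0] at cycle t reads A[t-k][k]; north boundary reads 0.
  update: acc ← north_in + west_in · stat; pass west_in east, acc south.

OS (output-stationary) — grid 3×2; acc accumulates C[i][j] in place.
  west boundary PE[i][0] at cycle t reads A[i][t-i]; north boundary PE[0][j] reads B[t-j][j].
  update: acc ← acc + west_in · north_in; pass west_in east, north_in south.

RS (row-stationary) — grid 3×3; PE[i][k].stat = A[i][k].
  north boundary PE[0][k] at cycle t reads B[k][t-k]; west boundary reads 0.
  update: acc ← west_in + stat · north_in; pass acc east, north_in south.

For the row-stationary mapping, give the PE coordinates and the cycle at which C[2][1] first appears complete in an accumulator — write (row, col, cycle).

(row, col, cycle) = (2, 2, 5)

Under RS, C[2][1] lands at PE[2][2]:
  0: (2,2).acc=0  regs=<0,0>
  1: (2,2).acc=0  regs=<0,0>
  2: (2,2).acc=0  regs=<0,0>
  3: (2,2).acc=0  regs=<0,0>
  4: (2,2).acc=35  regs=<35,5>
  5: (2,2).acc=53  regs=<53,4>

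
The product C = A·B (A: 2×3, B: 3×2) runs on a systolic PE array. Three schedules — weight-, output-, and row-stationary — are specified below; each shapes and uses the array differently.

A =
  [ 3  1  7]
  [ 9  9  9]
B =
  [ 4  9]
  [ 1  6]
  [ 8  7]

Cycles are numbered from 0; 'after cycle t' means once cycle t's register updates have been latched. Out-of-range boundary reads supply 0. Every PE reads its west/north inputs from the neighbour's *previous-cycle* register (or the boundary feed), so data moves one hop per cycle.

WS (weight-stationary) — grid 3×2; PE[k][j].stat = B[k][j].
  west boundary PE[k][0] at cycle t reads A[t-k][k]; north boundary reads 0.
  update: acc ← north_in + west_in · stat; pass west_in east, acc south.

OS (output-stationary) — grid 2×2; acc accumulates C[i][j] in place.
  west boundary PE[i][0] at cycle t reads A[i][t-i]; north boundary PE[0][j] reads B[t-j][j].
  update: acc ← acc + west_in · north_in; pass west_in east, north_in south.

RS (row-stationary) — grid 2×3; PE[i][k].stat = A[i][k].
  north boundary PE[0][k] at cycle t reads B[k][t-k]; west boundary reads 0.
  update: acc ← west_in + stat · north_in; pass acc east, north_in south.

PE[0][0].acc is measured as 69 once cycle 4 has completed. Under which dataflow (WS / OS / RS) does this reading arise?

WS [3×2] PE[0][0] across cycles:
  t=0 PE[0][0]: acc=12 h=3 v=12
  t=1 PE[0][0]: acc=36 h=9 v=36
  t=2 PE[0][0]: acc=0 h=0 v=0
  t=3 PE[0][0]: acc=0 h=0 v=0
  t=4 PE[0][0]: acc=0 h=0 v=0
OS [2×2] PE[0][0] across cycles:
  t=0 PE[0][0]: acc=12 h=3 v=4
  t=1 PE[0][0]: acc=13 h=1 v=1
  t=2 PE[0][0]: acc=69 h=7 v=8
  t=3 PE[0][0]: acc=69 h=0 v=0
  t=4 PE[0][0]: acc=69 h=0 v=0
RS [2×3] PE[0][0] across cycles:
  t=0 PE[0][0]: acc=12 h=12 v=4
  t=1 PE[0][0]: acc=27 h=27 v=9
  t=2 PE[0][0]: acc=0 h=0 v=0
  t=3 PE[0][0]: acc=0 h=0 v=0
  t=4 PE[0][0]: acc=0 h=0 v=0

dataflow = OS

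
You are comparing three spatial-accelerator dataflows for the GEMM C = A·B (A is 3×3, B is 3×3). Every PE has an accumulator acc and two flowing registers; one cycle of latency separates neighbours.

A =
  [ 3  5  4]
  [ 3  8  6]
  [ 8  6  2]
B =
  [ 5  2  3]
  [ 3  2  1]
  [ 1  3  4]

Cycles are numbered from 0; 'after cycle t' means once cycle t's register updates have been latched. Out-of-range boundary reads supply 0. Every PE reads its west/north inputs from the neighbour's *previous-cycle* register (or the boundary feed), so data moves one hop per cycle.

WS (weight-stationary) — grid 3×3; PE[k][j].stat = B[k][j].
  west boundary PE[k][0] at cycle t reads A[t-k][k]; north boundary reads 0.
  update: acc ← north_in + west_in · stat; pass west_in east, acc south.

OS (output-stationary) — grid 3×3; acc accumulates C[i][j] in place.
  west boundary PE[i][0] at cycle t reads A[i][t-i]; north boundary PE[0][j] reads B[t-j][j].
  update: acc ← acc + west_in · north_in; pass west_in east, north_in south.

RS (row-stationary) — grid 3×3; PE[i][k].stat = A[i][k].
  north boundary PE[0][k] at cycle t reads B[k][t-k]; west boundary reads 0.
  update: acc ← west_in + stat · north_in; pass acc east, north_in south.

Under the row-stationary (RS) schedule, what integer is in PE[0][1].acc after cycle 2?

RS on a 3×3 grid — tracing PE[0][1] and its feeders:
  cycle 0: PE[0][0] → acc 15, east 15, south 5
  cycle 0: PE[0][1] → acc 0, east 0, south 0
  cycle 1: PE[0][0] → acc 6, east 6, south 2
  cycle 1: PE[0][1] → acc 30, east 30, south 3
  cycle 2: PE[0][0] → acc 9, east 9, south 3
  cycle 2: PE[0][1] → acc 16, east 16, south 2

PE[0][1].acc = 16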